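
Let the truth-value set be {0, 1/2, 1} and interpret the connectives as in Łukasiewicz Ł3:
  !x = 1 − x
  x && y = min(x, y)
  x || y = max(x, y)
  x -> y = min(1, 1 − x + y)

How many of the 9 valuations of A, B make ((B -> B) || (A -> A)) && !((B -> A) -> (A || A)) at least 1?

1

A = 0, B = 0 ↦ 1  ≥
A = 0, B = 1/2 ↦ 1/2  <
A = 0, B = 1 ↦ 0  <
A = 1/2, B = 0 ↦ 1/2  <
A = 1/2, B = 1/2 ↦ 1/2  <
A = 1/2, B = 1 ↦ 0  <
A = 1, B = 0 ↦ 0  <
A = 1, B = 1/2 ↦ 0  <
A = 1, B = 1 ↦ 0  <
So 1 of the 9 assignments meets the threshold.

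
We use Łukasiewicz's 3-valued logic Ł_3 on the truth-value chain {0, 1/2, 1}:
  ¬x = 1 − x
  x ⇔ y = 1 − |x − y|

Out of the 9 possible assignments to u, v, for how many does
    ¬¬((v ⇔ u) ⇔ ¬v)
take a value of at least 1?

4

u = 0, v = 0 ↦ 1  ≥
u = 0, v = 1/2 ↦ 1  ≥
u = 0, v = 1 ↦ 1  ≥
u = 1/2, v = 0 ↦ 1/2  <
u = 1/2, v = 1/2 ↦ 1/2  <
u = 1/2, v = 1 ↦ 1/2  <
u = 1, v = 0 ↦ 0  <
u = 1, v = 1/2 ↦ 1  ≥
u = 1, v = 1 ↦ 0  <
So 4 of the 9 assignments meet the threshold.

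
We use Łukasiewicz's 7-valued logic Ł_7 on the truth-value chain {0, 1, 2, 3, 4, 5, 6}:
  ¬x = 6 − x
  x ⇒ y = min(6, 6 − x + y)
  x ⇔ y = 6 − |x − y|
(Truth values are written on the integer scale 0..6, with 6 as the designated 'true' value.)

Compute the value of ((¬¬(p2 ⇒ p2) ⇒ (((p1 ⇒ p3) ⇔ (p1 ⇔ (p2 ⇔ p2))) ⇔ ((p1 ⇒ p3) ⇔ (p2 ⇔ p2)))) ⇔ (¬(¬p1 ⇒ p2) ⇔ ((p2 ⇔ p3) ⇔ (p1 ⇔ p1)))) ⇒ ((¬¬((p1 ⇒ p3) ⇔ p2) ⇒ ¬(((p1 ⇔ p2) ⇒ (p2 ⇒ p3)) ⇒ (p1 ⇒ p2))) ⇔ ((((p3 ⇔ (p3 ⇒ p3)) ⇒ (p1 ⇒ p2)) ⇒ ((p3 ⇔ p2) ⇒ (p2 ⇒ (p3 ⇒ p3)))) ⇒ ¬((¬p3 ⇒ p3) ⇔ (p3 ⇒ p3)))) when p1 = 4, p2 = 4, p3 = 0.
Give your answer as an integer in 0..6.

p2 ⇒ p2 = 4 ⇒ 4 = 6
¬(p2 ⇒ p2) = ¬6 = 0
¬¬(p2 ⇒ p2) = ¬0 = 6
p1 ⇒ p3 = 4 ⇒ 0 = 2
p2 ⇔ p2 = 4 ⇔ 4 = 6
p1 ⇔ (p2 ⇔ p2) = 4 ⇔ 6 = 4
(p1 ⇒ p3) ⇔ (p1 ⇔ (p2 ⇔ p2)) = 2 ⇔ 4 = 4
p1 ⇒ p3 = 4 ⇒ 0 = 2
p2 ⇔ p2 = 4 ⇔ 4 = 6
(p1 ⇒ p3) ⇔ (p2 ⇔ p2) = 2 ⇔ 6 = 2
((p1 ⇒ p3) ⇔ (p1 ⇔ (p2 ⇔ p2))) ⇔ ((p1 ⇒ p3) ⇔ (p2 ⇔ p2)) = 4 ⇔ 2 = 4
¬¬(p2 ⇒ p2) ⇒ (((p1 ⇒ p3) ⇔ (p1 ⇔ (p2 ⇔ p2))) ⇔ ((p1 ⇒ p3) ⇔ (p2 ⇔ p2))) = 6 ⇒ 4 = 4
¬p1 = ¬4 = 2
¬p1 ⇒ p2 = 2 ⇒ 4 = 6
¬(¬p1 ⇒ p2) = ¬6 = 0
p2 ⇔ p3 = 4 ⇔ 0 = 2
p1 ⇔ p1 = 4 ⇔ 4 = 6
(p2 ⇔ p3) ⇔ (p1 ⇔ p1) = 2 ⇔ 6 = 2
¬(¬p1 ⇒ p2) ⇔ ((p2 ⇔ p3) ⇔ (p1 ⇔ p1)) = 0 ⇔ 2 = 4
(¬¬(p2 ⇒ p2) ⇒ (((p1 ⇒ p3) ⇔ (p1 ⇔ (p2 ⇔ p2))) ⇔ ((p1 ⇒ p3) ⇔ (p2 ⇔ p2)))) ⇔ (¬(¬p1 ⇒ p2) ⇔ ((p2 ⇔ p3) ⇔ (p1 ⇔ p1))) = 4 ⇔ 4 = 6
p1 ⇒ p3 = 4 ⇒ 0 = 2
(p1 ⇒ p3) ⇔ p2 = 2 ⇔ 4 = 4
¬((p1 ⇒ p3) ⇔ p2) = ¬4 = 2
¬¬((p1 ⇒ p3) ⇔ p2) = ¬2 = 4
p1 ⇔ p2 = 4 ⇔ 4 = 6
p2 ⇒ p3 = 4 ⇒ 0 = 2
(p1 ⇔ p2) ⇒ (p2 ⇒ p3) = 6 ⇒ 2 = 2
p1 ⇒ p2 = 4 ⇒ 4 = 6
((p1 ⇔ p2) ⇒ (p2 ⇒ p3)) ⇒ (p1 ⇒ p2) = 2 ⇒ 6 = 6
¬(((p1 ⇔ p2) ⇒ (p2 ⇒ p3)) ⇒ (p1 ⇒ p2)) = ¬6 = 0
¬¬((p1 ⇒ p3) ⇔ p2) ⇒ ¬(((p1 ⇔ p2) ⇒ (p2 ⇒ p3)) ⇒ (p1 ⇒ p2)) = 4 ⇒ 0 = 2
p3 ⇒ p3 = 0 ⇒ 0 = 6
p3 ⇔ (p3 ⇒ p3) = 0 ⇔ 6 = 0
p1 ⇒ p2 = 4 ⇒ 4 = 6
(p3 ⇔ (p3 ⇒ p3)) ⇒ (p1 ⇒ p2) = 0 ⇒ 6 = 6
p3 ⇔ p2 = 0 ⇔ 4 = 2
p3 ⇒ p3 = 0 ⇒ 0 = 6
p2 ⇒ (p3 ⇒ p3) = 4 ⇒ 6 = 6
(p3 ⇔ p2) ⇒ (p2 ⇒ (p3 ⇒ p3)) = 2 ⇒ 6 = 6
((p3 ⇔ (p3 ⇒ p3)) ⇒ (p1 ⇒ p2)) ⇒ ((p3 ⇔ p2) ⇒ (p2 ⇒ (p3 ⇒ p3))) = 6 ⇒ 6 = 6
¬p3 = ¬0 = 6
¬p3 ⇒ p3 = 6 ⇒ 0 = 0
p3 ⇒ p3 = 0 ⇒ 0 = 6
(¬p3 ⇒ p3) ⇔ (p3 ⇒ p3) = 0 ⇔ 6 = 0
¬((¬p3 ⇒ p3) ⇔ (p3 ⇒ p3)) = ¬0 = 6
(((p3 ⇔ (p3 ⇒ p3)) ⇒ (p1 ⇒ p2)) ⇒ ((p3 ⇔ p2) ⇒ (p2 ⇒ (p3 ⇒ p3)))) ⇒ ¬((¬p3 ⇒ p3) ⇔ (p3 ⇒ p3)) = 6 ⇒ 6 = 6
(¬¬((p1 ⇒ p3) ⇔ p2) ⇒ ¬(((p1 ⇔ p2) ⇒ (p2 ⇒ p3)) ⇒ (p1 ⇒ p2))) ⇔ ((((p3 ⇔ (p3 ⇒ p3)) ⇒ (p1 ⇒ p2)) ⇒ ((p3 ⇔ p2) ⇒ (p2 ⇒ (p3 ⇒ p3)))) ⇒ ¬((¬p3 ⇒ p3) ⇔ (p3 ⇒ p3))) = 2 ⇔ 6 = 2
((¬¬(p2 ⇒ p2) ⇒ (((p1 ⇒ p3) ⇔ (p1 ⇔ (p2 ⇔ p2))) ⇔ ((p1 ⇒ p3) ⇔ (p2 ⇔ p2)))) ⇔ (¬(¬p1 ⇒ p2) ⇔ ((p2 ⇔ p3) ⇔ (p1 ⇔ p1)))) ⇒ ((¬¬((p1 ⇒ p3) ⇔ p2) ⇒ ¬(((p1 ⇔ p2) ⇒ (p2 ⇒ p3)) ⇒ (p1 ⇒ p2))) ⇔ ((((p3 ⇔ (p3 ⇒ p3)) ⇒ (p1 ⇒ p2)) ⇒ ((p3 ⇔ p2) ⇒ (p2 ⇒ (p3 ⇒ p3)))) ⇒ ¬((¬p3 ⇒ p3) ⇔ (p3 ⇒ p3)))) = 6 ⇒ 2 = 2

2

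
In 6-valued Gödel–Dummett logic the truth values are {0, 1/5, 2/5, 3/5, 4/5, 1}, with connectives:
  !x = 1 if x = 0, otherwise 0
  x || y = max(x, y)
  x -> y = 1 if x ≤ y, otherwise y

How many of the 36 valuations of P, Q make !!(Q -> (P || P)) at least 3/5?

value 1: 31 assignments (counts)
value 0: 5 assignments
So 31 of the 36 assignments meet the threshold.

31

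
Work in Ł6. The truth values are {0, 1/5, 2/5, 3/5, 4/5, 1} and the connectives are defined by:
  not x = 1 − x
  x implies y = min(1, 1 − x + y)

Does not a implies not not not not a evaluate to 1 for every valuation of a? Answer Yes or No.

Counterexample: take a = 0.
not a = not 0 = 1
not a = not 0 = 1
not not a = not 1 = 0
not not not a = not 0 = 1
not not not not a = not 1 = 0
not a implies not not not not a = 1 implies 0 = 0
This gives 0 ≠ 1.

No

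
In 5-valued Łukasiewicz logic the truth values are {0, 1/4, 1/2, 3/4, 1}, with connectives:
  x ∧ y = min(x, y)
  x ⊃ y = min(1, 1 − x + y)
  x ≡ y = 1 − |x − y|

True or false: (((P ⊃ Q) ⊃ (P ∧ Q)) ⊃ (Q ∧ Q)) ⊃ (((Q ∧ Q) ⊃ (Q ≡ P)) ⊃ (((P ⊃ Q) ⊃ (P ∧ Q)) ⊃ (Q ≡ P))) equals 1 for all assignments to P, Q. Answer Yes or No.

At P = 1, Q = 1/2, for instance:
P ⊃ Q = 1 ⊃ 1/2 = 1/2
P ∧ Q = 1 ∧ 1/2 = 1/2
(P ⊃ Q) ⊃ (P ∧ Q) = 1/2 ⊃ 1/2 = 1
Q ∧ Q = 1/2 ∧ 1/2 = 1/2
((P ⊃ Q) ⊃ (P ∧ Q)) ⊃ (Q ∧ Q) = 1 ⊃ 1/2 = 1/2
Q ≡ P = 1/2 ≡ 1 = 1/2
(Q ∧ Q) ⊃ (Q ≡ P) = 1/2 ⊃ 1/2 = 1
((P ⊃ Q) ⊃ (P ∧ Q)) ⊃ (Q ≡ P) = 1 ⊃ 1/2 = 1/2
((Q ∧ Q) ⊃ (Q ≡ P)) ⊃ (((P ⊃ Q) ⊃ (P ∧ Q)) ⊃ (Q ≡ P)) = 1 ⊃ 1/2 = 1/2
(((P ⊃ Q) ⊃ (P ∧ Q)) ⊃ (Q ∧ Q)) ⊃ (((Q ∧ Q) ⊃ (Q ≡ P)) ⊃ (((P ⊃ Q) ⊃ (P ∧ Q)) ⊃ (Q ≡ P))) = 1/2 ⊃ 1/2 = 1
and checking the remaining 24 assignments likewise gives ≥ 1 in every case.

Yes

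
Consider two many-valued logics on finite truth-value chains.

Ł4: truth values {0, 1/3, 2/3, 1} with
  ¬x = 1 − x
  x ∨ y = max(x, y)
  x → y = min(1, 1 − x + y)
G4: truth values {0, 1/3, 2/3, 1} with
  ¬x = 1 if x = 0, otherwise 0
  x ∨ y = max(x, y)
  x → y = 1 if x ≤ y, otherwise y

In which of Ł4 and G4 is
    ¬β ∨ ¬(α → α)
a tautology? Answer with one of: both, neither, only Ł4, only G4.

In Ł4: at α = 0, β = 1/3 the value is 2/3 — not a tautology.
In G4: at α = 0, β = 1/3 the value is 0 — not a tautology.

neither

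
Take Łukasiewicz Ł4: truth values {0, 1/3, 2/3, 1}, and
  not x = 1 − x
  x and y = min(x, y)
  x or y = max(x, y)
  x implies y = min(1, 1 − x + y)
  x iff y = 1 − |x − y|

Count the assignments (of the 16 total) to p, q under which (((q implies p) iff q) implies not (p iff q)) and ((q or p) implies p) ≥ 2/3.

10

p = 0, q = 0 ↦ 1  ≥
p = 0, q = 1/3 ↦ 2/3  ≥
p = 0, q = 2/3 ↦ 1/3  <
p = 0, q = 1 ↦ 0  <
p = 1/3, q = 0 ↦ 1  ≥
p = 1/3, q = 1/3 ↦ 2/3  ≥
p = 1/3, q = 2/3 ↦ 1/3  <
p = 1/3, q = 1 ↦ 1/3  <
p = 2/3, q = 0 ↦ 1  ≥
p = 2/3, q = 1/3 ↦ 1  ≥
p = 2/3, q = 2/3 ↦ 1/3  <
p = 2/3, q = 1 ↦ 2/3  ≥
p = 1, q = 0 ↦ 1  ≥
p = 1, q = 1/3 ↦ 1  ≥
p = 1, q = 2/3 ↦ 2/3  ≥
p = 1, q = 1 ↦ 0  <
So 10 of the 16 assignments meet the threshold.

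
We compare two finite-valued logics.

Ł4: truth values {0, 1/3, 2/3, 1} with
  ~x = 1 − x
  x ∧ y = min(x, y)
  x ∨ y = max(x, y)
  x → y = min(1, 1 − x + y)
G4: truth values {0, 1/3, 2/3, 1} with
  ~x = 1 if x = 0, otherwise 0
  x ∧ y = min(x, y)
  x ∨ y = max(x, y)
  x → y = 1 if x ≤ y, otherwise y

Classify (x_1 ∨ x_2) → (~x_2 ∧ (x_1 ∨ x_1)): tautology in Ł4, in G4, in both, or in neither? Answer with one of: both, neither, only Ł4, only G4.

In Ł4: at x_1 = 0, x_2 = 1/3 the value is 2/3 — not a tautology.
In G4: at x_1 = 0, x_2 = 1/3 the value is 0 — not a tautology.

neither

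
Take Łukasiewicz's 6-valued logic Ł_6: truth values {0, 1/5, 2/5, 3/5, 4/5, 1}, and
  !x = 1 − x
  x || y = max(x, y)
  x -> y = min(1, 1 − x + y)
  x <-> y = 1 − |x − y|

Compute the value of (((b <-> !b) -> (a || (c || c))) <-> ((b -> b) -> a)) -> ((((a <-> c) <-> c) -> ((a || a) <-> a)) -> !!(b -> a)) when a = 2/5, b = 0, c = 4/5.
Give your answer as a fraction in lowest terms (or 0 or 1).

!b = !0 = 1
b <-> !b = 0 <-> 1 = 0
c || c = 4/5 || 4/5 = 4/5
a || (c || c) = 2/5 || 4/5 = 4/5
(b <-> !b) -> (a || (c || c)) = 0 -> 4/5 = 1
b -> b = 0 -> 0 = 1
(b -> b) -> a = 1 -> 2/5 = 2/5
((b <-> !b) -> (a || (c || c))) <-> ((b -> b) -> a) = 1 <-> 2/5 = 2/5
a <-> c = 2/5 <-> 4/5 = 3/5
(a <-> c) <-> c = 3/5 <-> 4/5 = 4/5
a || a = 2/5 || 2/5 = 2/5
(a || a) <-> a = 2/5 <-> 2/5 = 1
((a <-> c) <-> c) -> ((a || a) <-> a) = 4/5 -> 1 = 1
b -> a = 0 -> 2/5 = 1
!(b -> a) = !1 = 0
!!(b -> a) = !0 = 1
(((a <-> c) <-> c) -> ((a || a) <-> a)) -> !!(b -> a) = 1 -> 1 = 1
(((b <-> !b) -> (a || (c || c))) <-> ((b -> b) -> a)) -> ((((a <-> c) <-> c) -> ((a || a) <-> a)) -> !!(b -> a)) = 2/5 -> 1 = 1

1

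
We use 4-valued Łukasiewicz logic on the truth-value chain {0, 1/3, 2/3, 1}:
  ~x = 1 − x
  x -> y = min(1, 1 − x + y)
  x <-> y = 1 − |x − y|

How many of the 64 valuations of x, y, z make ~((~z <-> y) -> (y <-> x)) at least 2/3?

8

value 1: 2 assignments (counts)
value 2/3: 6 assignments (counts)
value 1/3: 14 assignments
value 0: 42 assignments
So 8 of the 64 assignments meet the threshold.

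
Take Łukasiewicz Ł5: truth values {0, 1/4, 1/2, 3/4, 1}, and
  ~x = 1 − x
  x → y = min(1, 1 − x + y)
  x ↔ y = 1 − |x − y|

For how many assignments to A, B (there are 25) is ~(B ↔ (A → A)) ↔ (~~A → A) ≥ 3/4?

10

value 1: 5 assignments (counts)
value 3/4: 5 assignments (counts)
value 1/2: 5 assignments
value 1/4: 5 assignments
value 0: 5 assignments
So 10 of the 25 assignments meet the threshold.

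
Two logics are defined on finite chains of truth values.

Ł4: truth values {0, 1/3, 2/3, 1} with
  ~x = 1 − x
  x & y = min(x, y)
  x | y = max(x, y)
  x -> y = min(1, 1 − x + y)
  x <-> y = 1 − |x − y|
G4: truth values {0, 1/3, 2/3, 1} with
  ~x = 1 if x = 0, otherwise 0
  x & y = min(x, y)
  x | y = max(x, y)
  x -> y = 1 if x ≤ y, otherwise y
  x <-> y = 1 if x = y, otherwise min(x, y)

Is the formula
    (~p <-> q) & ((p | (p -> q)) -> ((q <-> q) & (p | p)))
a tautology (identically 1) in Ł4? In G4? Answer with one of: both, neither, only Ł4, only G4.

neither

In Ł4: at p = 0, q = 0 the value is 0 — not a tautology.
In G4: at p = 0, q = 0 the value is 0 — not a tautology.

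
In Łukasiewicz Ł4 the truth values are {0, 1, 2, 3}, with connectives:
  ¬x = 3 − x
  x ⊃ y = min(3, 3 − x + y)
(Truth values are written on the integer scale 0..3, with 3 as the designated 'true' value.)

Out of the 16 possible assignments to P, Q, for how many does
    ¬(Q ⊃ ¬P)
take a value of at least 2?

3

P = 0, Q = 0 ↦ 0  <
P = 0, Q = 1 ↦ 0  <
P = 0, Q = 2 ↦ 0  <
P = 0, Q = 3 ↦ 0  <
P = 1, Q = 0 ↦ 0  <
P = 1, Q = 1 ↦ 0  <
P = 1, Q = 2 ↦ 0  <
P = 1, Q = 3 ↦ 1  <
P = 2, Q = 0 ↦ 0  <
P = 2, Q = 1 ↦ 0  <
P = 2, Q = 2 ↦ 1  <
P = 2, Q = 3 ↦ 2  ≥
P = 3, Q = 0 ↦ 0  <
P = 3, Q = 1 ↦ 1  <
P = 3, Q = 2 ↦ 2  ≥
P = 3, Q = 3 ↦ 3  ≥
So 3 of the 16 assignments meet the threshold.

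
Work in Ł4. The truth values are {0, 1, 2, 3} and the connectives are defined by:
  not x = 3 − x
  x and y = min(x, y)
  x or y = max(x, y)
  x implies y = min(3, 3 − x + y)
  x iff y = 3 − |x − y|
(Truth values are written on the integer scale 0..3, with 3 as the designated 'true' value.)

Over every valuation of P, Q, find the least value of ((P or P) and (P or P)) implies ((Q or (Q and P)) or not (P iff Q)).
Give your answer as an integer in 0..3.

2

Take P = 2, Q = 1:
P or P = 2 or 2 = 2
P or P = 2 or 2 = 2
(P or P) and (P or P) = 2 and 2 = 2
Q and P = 1 and 2 = 1
Q or (Q and P) = 1 or 1 = 1
P iff Q = 2 iff 1 = 2
not (P iff Q) = not 2 = 1
(Q or (Q and P)) or not (P iff Q) = 1 or 1 = 1
((P or P) and (P or P)) implies ((Q or (Q and P)) or not (P iff Q)) = 2 implies 1 = 2
No assignment yields a value below 2, so this is the minimum.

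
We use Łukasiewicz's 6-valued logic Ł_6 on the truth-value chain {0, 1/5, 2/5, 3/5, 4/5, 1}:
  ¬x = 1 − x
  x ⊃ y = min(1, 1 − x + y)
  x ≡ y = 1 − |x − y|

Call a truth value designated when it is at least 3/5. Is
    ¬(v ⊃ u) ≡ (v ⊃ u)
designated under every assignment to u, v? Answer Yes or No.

Counterexample: take u = 0, v = 0.
v ⊃ u = 0 ⊃ 0 = 1
¬(v ⊃ u) = ¬1 = 0
v ⊃ u = 0 ⊃ 0 = 1
¬(v ⊃ u) ≡ (v ⊃ u) = 0 ≡ 1 = 0
This gives 0, which is below 3/5.

No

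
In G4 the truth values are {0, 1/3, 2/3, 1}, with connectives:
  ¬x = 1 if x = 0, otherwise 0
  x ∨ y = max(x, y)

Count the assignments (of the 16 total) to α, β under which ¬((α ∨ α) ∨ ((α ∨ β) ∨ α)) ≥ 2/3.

1

α = 0, β = 0 ↦ 1  ≥
α = 0, β = 1/3 ↦ 0  <
α = 0, β = 2/3 ↦ 0  <
α = 0, β = 1 ↦ 0  <
α = 1/3, β = 0 ↦ 0  <
α = 1/3, β = 1/3 ↦ 0  <
α = 1/3, β = 2/3 ↦ 0  <
α = 1/3, β = 1 ↦ 0  <
α = 2/3, β = 0 ↦ 0  <
α = 2/3, β = 1/3 ↦ 0  <
α = 2/3, β = 2/3 ↦ 0  <
α = 2/3, β = 1 ↦ 0  <
α = 1, β = 0 ↦ 0  <
α = 1, β = 1/3 ↦ 0  <
α = 1, β = 2/3 ↦ 0  <
α = 1, β = 1 ↦ 0  <
So 1 of the 16 assignments meets the threshold.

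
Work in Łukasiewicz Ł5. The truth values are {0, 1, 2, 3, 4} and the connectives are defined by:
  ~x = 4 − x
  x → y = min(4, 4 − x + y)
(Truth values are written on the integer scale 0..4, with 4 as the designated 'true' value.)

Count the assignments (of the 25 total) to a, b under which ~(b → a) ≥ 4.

value 4: 1 assignment (counts)
value 3: 2 assignments
value 2: 3 assignments
value 1: 4 assignments
value 0: 15 assignments
So 1 of the 25 assignments meets the threshold.

1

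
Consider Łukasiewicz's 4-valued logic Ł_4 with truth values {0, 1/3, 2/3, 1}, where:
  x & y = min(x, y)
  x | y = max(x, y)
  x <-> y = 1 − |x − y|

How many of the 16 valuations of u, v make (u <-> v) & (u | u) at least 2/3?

u = 0, v = 0 ↦ 0  <
u = 0, v = 1/3 ↦ 0  <
u = 0, v = 2/3 ↦ 0  <
u = 0, v = 1 ↦ 0  <
u = 1/3, v = 0 ↦ 1/3  <
u = 1/3, v = 1/3 ↦ 1/3  <
u = 1/3, v = 2/3 ↦ 1/3  <
u = 1/3, v = 1 ↦ 1/3  <
u = 2/3, v = 0 ↦ 1/3  <
u = 2/3, v = 1/3 ↦ 2/3  ≥
u = 2/3, v = 2/3 ↦ 2/3  ≥
u = 2/3, v = 1 ↦ 2/3  ≥
u = 1, v = 0 ↦ 0  <
u = 1, v = 1/3 ↦ 1/3  <
u = 1, v = 2/3 ↦ 2/3  ≥
u = 1, v = 1 ↦ 1  ≥
So 5 of the 16 assignments meet the threshold.

5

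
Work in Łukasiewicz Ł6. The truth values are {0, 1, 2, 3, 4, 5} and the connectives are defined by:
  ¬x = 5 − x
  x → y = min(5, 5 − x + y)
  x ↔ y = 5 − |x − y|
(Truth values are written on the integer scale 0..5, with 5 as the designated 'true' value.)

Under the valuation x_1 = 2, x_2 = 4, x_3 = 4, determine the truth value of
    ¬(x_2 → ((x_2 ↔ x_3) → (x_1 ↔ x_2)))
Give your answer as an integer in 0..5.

1

x_2 ↔ x_3 = 4 ↔ 4 = 5
x_1 ↔ x_2 = 2 ↔ 4 = 3
(x_2 ↔ x_3) → (x_1 ↔ x_2) = 5 → 3 = 3
x_2 → ((x_2 ↔ x_3) → (x_1 ↔ x_2)) = 4 → 3 = 4
¬(x_2 → ((x_2 ↔ x_3) → (x_1 ↔ x_2))) = ¬4 = 1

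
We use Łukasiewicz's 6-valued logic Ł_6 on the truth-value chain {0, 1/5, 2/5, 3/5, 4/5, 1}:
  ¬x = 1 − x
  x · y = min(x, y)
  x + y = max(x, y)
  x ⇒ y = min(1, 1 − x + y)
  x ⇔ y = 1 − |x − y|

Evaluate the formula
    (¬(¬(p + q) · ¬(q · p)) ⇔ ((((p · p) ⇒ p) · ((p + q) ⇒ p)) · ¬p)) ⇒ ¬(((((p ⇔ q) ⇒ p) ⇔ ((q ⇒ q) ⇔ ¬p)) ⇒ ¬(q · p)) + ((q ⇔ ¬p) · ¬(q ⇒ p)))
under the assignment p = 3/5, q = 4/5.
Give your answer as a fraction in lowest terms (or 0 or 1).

p + q = 3/5 + 4/5 = 4/5
¬(p + q) = ¬4/5 = 1/5
q · p = 4/5 · 3/5 = 3/5
¬(q · p) = ¬3/5 = 2/5
¬(p + q) · ¬(q · p) = 1/5 · 2/5 = 1/5
¬(¬(p + q) · ¬(q · p)) = ¬1/5 = 4/5
p · p = 3/5 · 3/5 = 3/5
(p · p) ⇒ p = 3/5 ⇒ 3/5 = 1
p + q = 3/5 + 4/5 = 4/5
(p + q) ⇒ p = 4/5 ⇒ 3/5 = 4/5
((p · p) ⇒ p) · ((p + q) ⇒ p) = 1 · 4/5 = 4/5
¬p = ¬3/5 = 2/5
(((p · p) ⇒ p) · ((p + q) ⇒ p)) · ¬p = 4/5 · 2/5 = 2/5
¬(¬(p + q) · ¬(q · p)) ⇔ ((((p · p) ⇒ p) · ((p + q) ⇒ p)) · ¬p) = 4/5 ⇔ 2/5 = 3/5
p ⇔ q = 3/5 ⇔ 4/5 = 4/5
(p ⇔ q) ⇒ p = 4/5 ⇒ 3/5 = 4/5
q ⇒ q = 4/5 ⇒ 4/5 = 1
¬p = ¬3/5 = 2/5
(q ⇒ q) ⇔ ¬p = 1 ⇔ 2/5 = 2/5
((p ⇔ q) ⇒ p) ⇔ ((q ⇒ q) ⇔ ¬p) = 4/5 ⇔ 2/5 = 3/5
q · p = 4/5 · 3/5 = 3/5
¬(q · p) = ¬3/5 = 2/5
(((p ⇔ q) ⇒ p) ⇔ ((q ⇒ q) ⇔ ¬p)) ⇒ ¬(q · p) = 3/5 ⇒ 2/5 = 4/5
¬p = ¬3/5 = 2/5
q ⇔ ¬p = 4/5 ⇔ 2/5 = 3/5
q ⇒ p = 4/5 ⇒ 3/5 = 4/5
¬(q ⇒ p) = ¬4/5 = 1/5
(q ⇔ ¬p) · ¬(q ⇒ p) = 3/5 · 1/5 = 1/5
((((p ⇔ q) ⇒ p) ⇔ ((q ⇒ q) ⇔ ¬p)) ⇒ ¬(q · p)) + ((q ⇔ ¬p) · ¬(q ⇒ p)) = 4/5 + 1/5 = 4/5
¬(((((p ⇔ q) ⇒ p) ⇔ ((q ⇒ q) ⇔ ¬p)) ⇒ ¬(q · p)) + ((q ⇔ ¬p) · ¬(q ⇒ p))) = ¬4/5 = 1/5
(¬(¬(p + q) · ¬(q · p)) ⇔ ((((p · p) ⇒ p) · ((p + q) ⇒ p)) · ¬p)) ⇒ ¬(((((p ⇔ q) ⇒ p) ⇔ ((q ⇒ q) ⇔ ¬p)) ⇒ ¬(q · p)) + ((q ⇔ ¬p) · ¬(q ⇒ p))) = 3/5 ⇒ 1/5 = 3/5

3/5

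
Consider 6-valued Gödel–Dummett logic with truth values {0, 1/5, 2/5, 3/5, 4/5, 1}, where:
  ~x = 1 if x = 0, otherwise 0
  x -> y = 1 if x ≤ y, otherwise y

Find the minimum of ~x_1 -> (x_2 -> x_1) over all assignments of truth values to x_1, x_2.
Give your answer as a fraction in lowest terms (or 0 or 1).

Take x_1 = 0, x_2 = 1/5:
~x_1 = ~0 = 1
x_2 -> x_1 = 1/5 -> 0 = 0
~x_1 -> (x_2 -> x_1) = 1 -> 0 = 0
No assignment yields a value below 0, so this is the minimum.

0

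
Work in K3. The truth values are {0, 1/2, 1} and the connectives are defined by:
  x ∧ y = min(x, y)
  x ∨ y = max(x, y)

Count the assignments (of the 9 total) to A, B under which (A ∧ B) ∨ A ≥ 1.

3

A = 0, B = 0 ↦ 0  <
A = 0, B = 1/2 ↦ 0  <
A = 0, B = 1 ↦ 0  <
A = 1/2, B = 0 ↦ 1/2  <
A = 1/2, B = 1/2 ↦ 1/2  <
A = 1/2, B = 1 ↦ 1/2  <
A = 1, B = 0 ↦ 1  ≥
A = 1, B = 1/2 ↦ 1  ≥
A = 1, B = 1 ↦ 1  ≥
So 3 of the 9 assignments meet the threshold.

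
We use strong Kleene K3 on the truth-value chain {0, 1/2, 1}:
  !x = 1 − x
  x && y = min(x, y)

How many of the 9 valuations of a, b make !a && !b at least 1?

1

a = 0, b = 0 ↦ 1  ≥
a = 0, b = 1/2 ↦ 1/2  <
a = 0, b = 1 ↦ 0  <
a = 1/2, b = 0 ↦ 1/2  <
a = 1/2, b = 1/2 ↦ 1/2  <
a = 1/2, b = 1 ↦ 0  <
a = 1, b = 0 ↦ 0  <
a = 1, b = 1/2 ↦ 0  <
a = 1, b = 1 ↦ 0  <
So 1 of the 9 assignments meets the threshold.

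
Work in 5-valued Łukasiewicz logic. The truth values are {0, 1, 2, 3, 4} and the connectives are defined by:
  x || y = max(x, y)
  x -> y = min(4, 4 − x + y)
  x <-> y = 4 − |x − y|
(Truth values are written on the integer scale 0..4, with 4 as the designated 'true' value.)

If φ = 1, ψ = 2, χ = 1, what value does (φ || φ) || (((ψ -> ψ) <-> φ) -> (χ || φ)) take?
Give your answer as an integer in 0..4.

4

φ || φ = 1 || 1 = 1
ψ -> ψ = 2 -> 2 = 4
(ψ -> ψ) <-> φ = 4 <-> 1 = 1
χ || φ = 1 || 1 = 1
((ψ -> ψ) <-> φ) -> (χ || φ) = 1 -> 1 = 4
(φ || φ) || (((ψ -> ψ) <-> φ) -> (χ || φ)) = 1 || 4 = 4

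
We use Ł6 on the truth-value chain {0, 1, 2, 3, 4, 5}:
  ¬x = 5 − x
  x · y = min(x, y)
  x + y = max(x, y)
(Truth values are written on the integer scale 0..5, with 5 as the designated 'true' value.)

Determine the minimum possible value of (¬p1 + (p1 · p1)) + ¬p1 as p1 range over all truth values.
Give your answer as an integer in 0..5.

3

Take p1 = 2:
¬p1 = ¬2 = 3
p1 · p1 = 2 · 2 = 2
¬p1 + (p1 · p1) = 3 + 2 = 3
¬p1 = ¬2 = 3
(¬p1 + (p1 · p1)) + ¬p1 = 3 + 3 = 3
No assignment yields a value below 3, so this is the minimum.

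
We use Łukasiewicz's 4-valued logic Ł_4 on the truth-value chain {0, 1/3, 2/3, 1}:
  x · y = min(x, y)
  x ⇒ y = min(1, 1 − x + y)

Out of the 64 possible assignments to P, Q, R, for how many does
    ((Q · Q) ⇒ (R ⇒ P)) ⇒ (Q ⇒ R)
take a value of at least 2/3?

value 1: 42 assignments (counts)
value 2/3: 11 assignments (counts)
value 1/3: 7 assignments
value 0: 4 assignments
So 53 of the 64 assignments meet the threshold.

53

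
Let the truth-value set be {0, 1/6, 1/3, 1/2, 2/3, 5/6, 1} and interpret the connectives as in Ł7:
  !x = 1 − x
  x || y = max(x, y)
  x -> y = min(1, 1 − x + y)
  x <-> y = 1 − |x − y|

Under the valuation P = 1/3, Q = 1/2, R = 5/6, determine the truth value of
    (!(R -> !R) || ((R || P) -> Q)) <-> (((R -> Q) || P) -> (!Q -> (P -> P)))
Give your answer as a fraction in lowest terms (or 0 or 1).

2/3

!R = !5/6 = 1/6
R -> !R = 5/6 -> 1/6 = 1/3
!(R -> !R) = !1/3 = 2/3
R || P = 5/6 || 1/3 = 5/6
(R || P) -> Q = 5/6 -> 1/2 = 2/3
!(R -> !R) || ((R || P) -> Q) = 2/3 || 2/3 = 2/3
R -> Q = 5/6 -> 1/2 = 2/3
(R -> Q) || P = 2/3 || 1/3 = 2/3
!Q = !1/2 = 1/2
P -> P = 1/3 -> 1/3 = 1
!Q -> (P -> P) = 1/2 -> 1 = 1
((R -> Q) || P) -> (!Q -> (P -> P)) = 2/3 -> 1 = 1
(!(R -> !R) || ((R || P) -> Q)) <-> (((R -> Q) || P) -> (!Q -> (P -> P))) = 2/3 <-> 1 = 2/3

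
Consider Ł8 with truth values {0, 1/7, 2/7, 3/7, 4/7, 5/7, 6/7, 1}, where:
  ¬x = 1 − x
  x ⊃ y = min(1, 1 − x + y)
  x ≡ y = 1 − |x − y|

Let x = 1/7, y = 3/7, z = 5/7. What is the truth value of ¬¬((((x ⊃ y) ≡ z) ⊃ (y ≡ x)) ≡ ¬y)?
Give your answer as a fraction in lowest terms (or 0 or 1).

4/7

x ⊃ y = 1/7 ⊃ 3/7 = 1
(x ⊃ y) ≡ z = 1 ≡ 5/7 = 5/7
y ≡ x = 3/7 ≡ 1/7 = 5/7
((x ⊃ y) ≡ z) ⊃ (y ≡ x) = 5/7 ⊃ 5/7 = 1
¬y = ¬3/7 = 4/7
(((x ⊃ y) ≡ z) ⊃ (y ≡ x)) ≡ ¬y = 1 ≡ 4/7 = 4/7
¬((((x ⊃ y) ≡ z) ⊃ (y ≡ x)) ≡ ¬y) = ¬4/7 = 3/7
¬¬((((x ⊃ y) ≡ z) ⊃ (y ≡ x)) ≡ ¬y) = ¬3/7 = 4/7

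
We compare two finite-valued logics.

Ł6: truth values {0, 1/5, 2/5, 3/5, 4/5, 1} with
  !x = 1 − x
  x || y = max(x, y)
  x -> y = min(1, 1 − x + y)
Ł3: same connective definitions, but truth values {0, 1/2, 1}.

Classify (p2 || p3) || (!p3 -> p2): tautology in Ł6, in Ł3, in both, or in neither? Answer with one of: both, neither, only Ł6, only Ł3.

neither

In Ł6: at p2 = 0, p3 = 0 the value is 0 — not a tautology.
In Ł3: at p2 = 0, p3 = 0 the value is 0 — not a tautology.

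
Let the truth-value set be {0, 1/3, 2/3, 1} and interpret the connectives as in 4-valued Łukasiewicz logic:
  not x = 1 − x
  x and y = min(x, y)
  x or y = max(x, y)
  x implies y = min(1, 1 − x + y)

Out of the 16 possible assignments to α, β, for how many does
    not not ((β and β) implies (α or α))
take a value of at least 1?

10

α = 0, β = 0 ↦ 1  ≥
α = 0, β = 1/3 ↦ 2/3  <
α = 0, β = 2/3 ↦ 1/3  <
α = 0, β = 1 ↦ 0  <
α = 1/3, β = 0 ↦ 1  ≥
α = 1/3, β = 1/3 ↦ 1  ≥
α = 1/3, β = 2/3 ↦ 2/3  <
α = 1/3, β = 1 ↦ 1/3  <
α = 2/3, β = 0 ↦ 1  ≥
α = 2/3, β = 1/3 ↦ 1  ≥
α = 2/3, β = 2/3 ↦ 1  ≥
α = 2/3, β = 1 ↦ 2/3  <
α = 1, β = 0 ↦ 1  ≥
α = 1, β = 1/3 ↦ 1  ≥
α = 1, β = 2/3 ↦ 1  ≥
α = 1, β = 1 ↦ 1  ≥
So 10 of the 16 assignments meet the threshold.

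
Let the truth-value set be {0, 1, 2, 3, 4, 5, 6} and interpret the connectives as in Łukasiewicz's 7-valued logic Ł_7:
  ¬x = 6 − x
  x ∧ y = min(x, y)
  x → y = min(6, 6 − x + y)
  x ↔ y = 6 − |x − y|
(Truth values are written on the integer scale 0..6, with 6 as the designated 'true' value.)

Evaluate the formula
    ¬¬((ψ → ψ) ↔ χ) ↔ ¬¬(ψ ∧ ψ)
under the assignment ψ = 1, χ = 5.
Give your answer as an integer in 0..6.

ψ → ψ = 1 → 1 = 6
(ψ → ψ) ↔ χ = 6 ↔ 5 = 5
¬((ψ → ψ) ↔ χ) = ¬5 = 1
¬¬((ψ → ψ) ↔ χ) = ¬1 = 5
ψ ∧ ψ = 1 ∧ 1 = 1
¬(ψ ∧ ψ) = ¬1 = 5
¬¬(ψ ∧ ψ) = ¬5 = 1
¬¬((ψ → ψ) ↔ χ) ↔ ¬¬(ψ ∧ ψ) = 5 ↔ 1 = 2

2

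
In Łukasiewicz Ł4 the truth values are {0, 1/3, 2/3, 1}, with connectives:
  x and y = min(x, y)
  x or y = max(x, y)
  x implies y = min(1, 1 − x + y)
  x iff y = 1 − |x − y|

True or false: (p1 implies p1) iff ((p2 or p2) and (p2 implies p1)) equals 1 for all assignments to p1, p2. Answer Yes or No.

No

Counterexample: take p1 = 0, p2 = 0.
p1 implies p1 = 0 implies 0 = 1
p2 or p2 = 0 or 0 = 0
p2 implies p1 = 0 implies 0 = 1
(p2 or p2) and (p2 implies p1) = 0 and 1 = 0
(p1 implies p1) iff ((p2 or p2) and (p2 implies p1)) = 1 iff 0 = 0
This gives 0 ≠ 1.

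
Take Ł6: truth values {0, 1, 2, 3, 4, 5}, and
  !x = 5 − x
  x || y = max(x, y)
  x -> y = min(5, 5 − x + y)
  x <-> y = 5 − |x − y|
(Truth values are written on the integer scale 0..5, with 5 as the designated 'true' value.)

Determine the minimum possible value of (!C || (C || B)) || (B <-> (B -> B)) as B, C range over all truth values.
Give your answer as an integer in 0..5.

Take B = 0, C = 2:
!C = !2 = 3
C || B = 2 || 0 = 2
!C || (C || B) = 3 || 2 = 3
B -> B = 0 -> 0 = 5
B <-> (B -> B) = 0 <-> 5 = 0
(!C || (C || B)) || (B <-> (B -> B)) = 3 || 0 = 3
No assignment yields a value below 3, so this is the minimum.

3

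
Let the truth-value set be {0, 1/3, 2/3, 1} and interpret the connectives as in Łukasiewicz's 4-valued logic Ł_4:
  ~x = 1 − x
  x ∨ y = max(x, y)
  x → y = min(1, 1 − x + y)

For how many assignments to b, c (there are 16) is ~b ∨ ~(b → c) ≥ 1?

b = 0, c = 0 ↦ 1  ≥
b = 0, c = 1/3 ↦ 1  ≥
b = 0, c = 2/3 ↦ 1  ≥
b = 0, c = 1 ↦ 1  ≥
b = 1/3, c = 0 ↦ 2/3  <
b = 1/3, c = 1/3 ↦ 2/3  <
b = 1/3, c = 2/3 ↦ 2/3  <
b = 1/3, c = 1 ↦ 2/3  <
b = 2/3, c = 0 ↦ 2/3  <
b = 2/3, c = 1/3 ↦ 1/3  <
b = 2/3, c = 2/3 ↦ 1/3  <
b = 2/3, c = 1 ↦ 1/3  <
b = 1, c = 0 ↦ 1  ≥
b = 1, c = 1/3 ↦ 2/3  <
b = 1, c = 2/3 ↦ 1/3  <
b = 1, c = 1 ↦ 0  <
So 5 of the 16 assignments meet the threshold.

5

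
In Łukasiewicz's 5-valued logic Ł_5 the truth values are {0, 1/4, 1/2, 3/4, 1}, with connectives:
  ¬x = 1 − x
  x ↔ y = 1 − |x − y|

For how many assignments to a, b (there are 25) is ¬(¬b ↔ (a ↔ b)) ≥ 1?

2

value 1: 2 assignments (counts)
value 3/4: 3 assignments
value 1/2: 6 assignments
value 1/4: 7 assignments
value 0: 7 assignments
So 2 of the 25 assignments meet the threshold.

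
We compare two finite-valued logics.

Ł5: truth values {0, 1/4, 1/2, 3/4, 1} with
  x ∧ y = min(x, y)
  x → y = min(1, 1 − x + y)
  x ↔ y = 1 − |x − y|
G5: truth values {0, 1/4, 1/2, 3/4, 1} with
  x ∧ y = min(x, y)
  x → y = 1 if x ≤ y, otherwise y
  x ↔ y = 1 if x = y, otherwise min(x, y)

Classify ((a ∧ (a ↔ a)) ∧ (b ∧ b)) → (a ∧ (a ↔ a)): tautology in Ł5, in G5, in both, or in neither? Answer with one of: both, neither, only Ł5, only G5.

both

In Ł5: every assignment gives 1 — tautology.
In G5: every assignment gives 1 — tautology.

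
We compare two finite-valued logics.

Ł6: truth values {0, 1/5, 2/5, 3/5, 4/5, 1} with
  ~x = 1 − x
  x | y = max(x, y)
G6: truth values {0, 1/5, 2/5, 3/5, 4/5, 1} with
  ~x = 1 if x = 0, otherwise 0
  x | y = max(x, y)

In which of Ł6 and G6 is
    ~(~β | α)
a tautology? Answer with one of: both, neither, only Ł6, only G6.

neither

In Ł6: at α = 0, β = 0 the value is 0 — not a tautology.
In G6: at α = 0, β = 0 the value is 0 — not a tautology.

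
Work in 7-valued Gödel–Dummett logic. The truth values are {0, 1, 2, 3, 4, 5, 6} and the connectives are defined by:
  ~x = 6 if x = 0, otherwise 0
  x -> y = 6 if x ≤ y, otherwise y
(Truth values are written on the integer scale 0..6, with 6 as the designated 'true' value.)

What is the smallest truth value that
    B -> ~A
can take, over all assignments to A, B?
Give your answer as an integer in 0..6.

Take A = 1, B = 1:
~A = ~1 = 0
B -> ~A = 1 -> 0 = 0
No assignment yields a value below 0, so this is the minimum.

0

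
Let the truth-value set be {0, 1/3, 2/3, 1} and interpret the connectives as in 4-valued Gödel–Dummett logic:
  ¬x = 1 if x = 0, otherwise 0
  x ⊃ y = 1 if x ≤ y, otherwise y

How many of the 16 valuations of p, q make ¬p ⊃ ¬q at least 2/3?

13

p = 0, q = 0 ↦ 1  ≥
p = 0, q = 1/3 ↦ 0  <
p = 0, q = 2/3 ↦ 0  <
p = 0, q = 1 ↦ 0  <
p = 1/3, q = 0 ↦ 1  ≥
p = 1/3, q = 1/3 ↦ 1  ≥
p = 1/3, q = 2/3 ↦ 1  ≥
p = 1/3, q = 1 ↦ 1  ≥
p = 2/3, q = 0 ↦ 1  ≥
p = 2/3, q = 1/3 ↦ 1  ≥
p = 2/3, q = 2/3 ↦ 1  ≥
p = 2/3, q = 1 ↦ 1  ≥
p = 1, q = 0 ↦ 1  ≥
p = 1, q = 1/3 ↦ 1  ≥
p = 1, q = 2/3 ↦ 1  ≥
p = 1, q = 1 ↦ 1  ≥
So 13 of the 16 assignments meet the threshold.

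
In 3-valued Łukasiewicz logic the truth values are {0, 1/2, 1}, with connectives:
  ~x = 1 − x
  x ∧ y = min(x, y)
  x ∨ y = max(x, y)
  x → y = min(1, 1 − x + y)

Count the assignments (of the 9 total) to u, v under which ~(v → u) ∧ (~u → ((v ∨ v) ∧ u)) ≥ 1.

0

u = 0, v = 0 ↦ 0  <
u = 0, v = 1/2 ↦ 0  <
u = 0, v = 1 ↦ 0  <
u = 1/2, v = 0 ↦ 0  <
u = 1/2, v = 1/2 ↦ 0  <
u = 1/2, v = 1 ↦ 1/2  <
u = 1, v = 0 ↦ 0  <
u = 1, v = 1/2 ↦ 0  <
u = 1, v = 1 ↦ 0  <
So 0 of the 9 assignments meet the threshold.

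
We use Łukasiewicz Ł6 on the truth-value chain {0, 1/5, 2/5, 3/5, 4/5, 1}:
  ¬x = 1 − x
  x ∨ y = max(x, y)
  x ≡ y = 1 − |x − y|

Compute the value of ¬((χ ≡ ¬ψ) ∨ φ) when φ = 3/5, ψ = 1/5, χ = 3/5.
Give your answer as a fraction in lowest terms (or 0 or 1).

1/5

¬ψ = ¬1/5 = 4/5
χ ≡ ¬ψ = 3/5 ≡ 4/5 = 4/5
(χ ≡ ¬ψ) ∨ φ = 4/5 ∨ 3/5 = 4/5
¬((χ ≡ ¬ψ) ∨ φ) = ¬4/5 = 1/5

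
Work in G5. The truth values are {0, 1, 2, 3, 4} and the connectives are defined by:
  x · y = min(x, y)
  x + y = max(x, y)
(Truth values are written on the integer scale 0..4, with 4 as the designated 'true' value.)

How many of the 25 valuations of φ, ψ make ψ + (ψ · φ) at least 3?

value 4: 5 assignments (counts)
value 3: 5 assignments (counts)
value 2: 5 assignments
value 1: 5 assignments
value 0: 5 assignments
So 10 of the 25 assignments meet the threshold.

10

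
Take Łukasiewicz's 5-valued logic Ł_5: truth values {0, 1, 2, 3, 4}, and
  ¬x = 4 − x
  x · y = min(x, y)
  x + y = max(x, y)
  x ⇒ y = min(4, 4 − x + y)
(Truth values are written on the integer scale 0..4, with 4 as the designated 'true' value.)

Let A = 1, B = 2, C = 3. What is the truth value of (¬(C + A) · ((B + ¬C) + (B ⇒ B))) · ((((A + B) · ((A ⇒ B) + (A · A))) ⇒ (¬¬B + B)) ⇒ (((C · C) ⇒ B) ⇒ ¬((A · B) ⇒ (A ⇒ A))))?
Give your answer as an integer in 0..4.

C + A = 3 + 1 = 3
¬(C + A) = ¬3 = 1
¬C = ¬3 = 1
B + ¬C = 2 + 1 = 2
B ⇒ B = 2 ⇒ 2 = 4
(B + ¬C) + (B ⇒ B) = 2 + 4 = 4
¬(C + A) · ((B + ¬C) + (B ⇒ B)) = 1 · 4 = 1
A + B = 1 + 2 = 2
A ⇒ B = 1 ⇒ 2 = 4
A · A = 1 · 1 = 1
(A ⇒ B) + (A · A) = 4 + 1 = 4
(A + B) · ((A ⇒ B) + (A · A)) = 2 · 4 = 2
¬B = ¬2 = 2
¬¬B = ¬2 = 2
¬¬B + B = 2 + 2 = 2
((A + B) · ((A ⇒ B) + (A · A))) ⇒ (¬¬B + B) = 2 ⇒ 2 = 4
C · C = 3 · 3 = 3
(C · C) ⇒ B = 3 ⇒ 2 = 3
A · B = 1 · 2 = 1
A ⇒ A = 1 ⇒ 1 = 4
(A · B) ⇒ (A ⇒ A) = 1 ⇒ 4 = 4
¬((A · B) ⇒ (A ⇒ A)) = ¬4 = 0
((C · C) ⇒ B) ⇒ ¬((A · B) ⇒ (A ⇒ A)) = 3 ⇒ 0 = 1
(((A + B) · ((A ⇒ B) + (A · A))) ⇒ (¬¬B + B)) ⇒ (((C · C) ⇒ B) ⇒ ¬((A · B) ⇒ (A ⇒ A))) = 4 ⇒ 1 = 1
(¬(C + A) · ((B + ¬C) + (B ⇒ B))) · ((((A + B) · ((A ⇒ B) + (A · A))) ⇒ (¬¬B + B)) ⇒ (((C · C) ⇒ B) ⇒ ¬((A · B) ⇒ (A ⇒ A)))) = 1 · 1 = 1

1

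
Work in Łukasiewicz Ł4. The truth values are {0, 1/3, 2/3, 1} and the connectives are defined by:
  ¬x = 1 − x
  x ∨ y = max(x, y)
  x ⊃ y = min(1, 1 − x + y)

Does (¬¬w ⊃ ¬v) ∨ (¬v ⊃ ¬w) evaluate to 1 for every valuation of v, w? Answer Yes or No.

Counterexample: take v = 1/3, w = 1.
¬w = ¬1 = 0
¬¬w = ¬0 = 1
¬v = ¬1/3 = 2/3
¬¬w ⊃ ¬v = 1 ⊃ 2/3 = 2/3
¬v = ¬1/3 = 2/3
¬w = ¬1 = 0
¬v ⊃ ¬w = 2/3 ⊃ 0 = 1/3
(¬¬w ⊃ ¬v) ∨ (¬v ⊃ ¬w) = 2/3 ∨ 1/3 = 2/3
This gives 2/3 ≠ 1.

No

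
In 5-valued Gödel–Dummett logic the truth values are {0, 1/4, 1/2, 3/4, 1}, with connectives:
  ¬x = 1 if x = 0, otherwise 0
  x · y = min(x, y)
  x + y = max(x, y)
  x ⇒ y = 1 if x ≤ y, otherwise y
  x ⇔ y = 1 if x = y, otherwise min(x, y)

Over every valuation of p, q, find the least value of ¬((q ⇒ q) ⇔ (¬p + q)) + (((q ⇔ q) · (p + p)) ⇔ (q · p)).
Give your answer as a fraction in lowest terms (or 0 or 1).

Take p = 1/2, q = 1/4:
q ⇒ q = 1/4 ⇒ 1/4 = 1
¬p = ¬1/2 = 0
¬p + q = 0 + 1/4 = 1/4
(q ⇒ q) ⇔ (¬p + q) = 1 ⇔ 1/4 = 1/4
¬((q ⇒ q) ⇔ (¬p + q)) = ¬1/4 = 0
q ⇔ q = 1/4 ⇔ 1/4 = 1
p + p = 1/2 + 1/2 = 1/2
(q ⇔ q) · (p + p) = 1 · 1/2 = 1/2
q · p = 1/4 · 1/2 = 1/4
((q ⇔ q) · (p + p)) ⇔ (q · p) = 1/2 ⇔ 1/4 = 1/4
¬((q ⇒ q) ⇔ (¬p + q)) + (((q ⇔ q) · (p + p)) ⇔ (q · p)) = 0 + 1/4 = 1/4
No assignment yields a value below 1/4, so this is the minimum.

1/4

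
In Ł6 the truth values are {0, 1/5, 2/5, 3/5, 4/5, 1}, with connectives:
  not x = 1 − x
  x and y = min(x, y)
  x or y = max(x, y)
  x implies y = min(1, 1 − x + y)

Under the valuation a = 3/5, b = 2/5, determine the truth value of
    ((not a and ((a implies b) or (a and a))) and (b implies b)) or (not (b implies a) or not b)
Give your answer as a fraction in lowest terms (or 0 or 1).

not a = not 3/5 = 2/5
a implies b = 3/5 implies 2/5 = 4/5
a and a = 3/5 and 3/5 = 3/5
(a implies b) or (a and a) = 4/5 or 3/5 = 4/5
not a and ((a implies b) or (a and a)) = 2/5 and 4/5 = 2/5
b implies b = 2/5 implies 2/5 = 1
(not a and ((a implies b) or (a and a))) and (b implies b) = 2/5 and 1 = 2/5
b implies a = 2/5 implies 3/5 = 1
not (b implies a) = not 1 = 0
not b = not 2/5 = 3/5
not (b implies a) or not b = 0 or 3/5 = 3/5
((not a and ((a implies b) or (a and a))) and (b implies b)) or (not (b implies a) or not b) = 2/5 or 3/5 = 3/5

3/5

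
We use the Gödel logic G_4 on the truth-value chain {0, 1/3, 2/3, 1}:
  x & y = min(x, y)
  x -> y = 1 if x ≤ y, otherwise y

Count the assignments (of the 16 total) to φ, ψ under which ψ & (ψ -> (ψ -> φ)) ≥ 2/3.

φ = 0, ψ = 0 ↦ 0  <
φ = 0, ψ = 1/3 ↦ 0  <
φ = 0, ψ = 2/3 ↦ 0  <
φ = 0, ψ = 1 ↦ 0  <
φ = 1/3, ψ = 0 ↦ 0  <
φ = 1/3, ψ = 1/3 ↦ 1/3  <
φ = 1/3, ψ = 2/3 ↦ 1/3  <
φ = 1/3, ψ = 1 ↦ 1/3  <
φ = 2/3, ψ = 0 ↦ 0  <
φ = 2/3, ψ = 1/3 ↦ 1/3  <
φ = 2/3, ψ = 2/3 ↦ 2/3  ≥
φ = 2/3, ψ = 1 ↦ 2/3  ≥
φ = 1, ψ = 0 ↦ 0  <
φ = 1, ψ = 1/3 ↦ 1/3  <
φ = 1, ψ = 2/3 ↦ 2/3  ≥
φ = 1, ψ = 1 ↦ 1  ≥
So 4 of the 16 assignments meet the threshold.

4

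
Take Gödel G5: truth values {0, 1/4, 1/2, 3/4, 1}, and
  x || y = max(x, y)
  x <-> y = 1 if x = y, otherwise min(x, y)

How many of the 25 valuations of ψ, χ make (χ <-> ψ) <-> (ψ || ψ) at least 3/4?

value 1: 11 assignments (counts)
value 3/4: 2 assignments (counts)
value 1/2: 3 assignments
value 1/4: 4 assignments
value 0: 5 assignments
So 13 of the 25 assignments meet the threshold.

13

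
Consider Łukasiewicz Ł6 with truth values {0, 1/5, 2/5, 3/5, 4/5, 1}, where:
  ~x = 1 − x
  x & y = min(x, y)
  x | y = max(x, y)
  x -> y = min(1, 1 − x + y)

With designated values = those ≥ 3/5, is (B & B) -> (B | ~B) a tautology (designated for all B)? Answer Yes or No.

B = 0 ↦ 1
B = 1/5 ↦ 1
B = 2/5 ↦ 1
B = 3/5 ↦ 1
B = 4/5 ↦ 1
B = 1 ↦ 1
Every assignment gives a value ≥ 3/5.

Yes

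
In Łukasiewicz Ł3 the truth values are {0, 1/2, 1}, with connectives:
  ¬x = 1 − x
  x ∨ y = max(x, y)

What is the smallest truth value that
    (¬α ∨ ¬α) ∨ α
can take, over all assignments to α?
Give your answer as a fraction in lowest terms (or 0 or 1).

1/2

Take α = 1/2:
¬α = ¬1/2 = 1/2
¬α = ¬1/2 = 1/2
¬α ∨ ¬α = 1/2 ∨ 1/2 = 1/2
(¬α ∨ ¬α) ∨ α = 1/2 ∨ 1/2 = 1/2
No assignment yields a value below 1/2, so this is the minimum.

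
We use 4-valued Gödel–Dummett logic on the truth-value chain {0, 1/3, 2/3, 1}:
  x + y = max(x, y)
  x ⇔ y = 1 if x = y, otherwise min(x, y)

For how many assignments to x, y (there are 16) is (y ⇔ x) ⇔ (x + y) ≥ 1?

1

x = 0, y = 0 ↦ 0  <
x = 0, y = 1/3 ↦ 0  <
x = 0, y = 2/3 ↦ 0  <
x = 0, y = 1 ↦ 0  <
x = 1/3, y = 0 ↦ 0  <
x = 1/3, y = 1/3 ↦ 1/3  <
x = 1/3, y = 2/3 ↦ 1/3  <
x = 1/3, y = 1 ↦ 1/3  <
x = 2/3, y = 0 ↦ 0  <
x = 2/3, y = 1/3 ↦ 1/3  <
x = 2/3, y = 2/3 ↦ 2/3  <
x = 2/3, y = 1 ↦ 2/3  <
x = 1, y = 0 ↦ 0  <
x = 1, y = 1/3 ↦ 1/3  <
x = 1, y = 2/3 ↦ 2/3  <
x = 1, y = 1 ↦ 1  ≥
So 1 of the 16 assignments meets the threshold.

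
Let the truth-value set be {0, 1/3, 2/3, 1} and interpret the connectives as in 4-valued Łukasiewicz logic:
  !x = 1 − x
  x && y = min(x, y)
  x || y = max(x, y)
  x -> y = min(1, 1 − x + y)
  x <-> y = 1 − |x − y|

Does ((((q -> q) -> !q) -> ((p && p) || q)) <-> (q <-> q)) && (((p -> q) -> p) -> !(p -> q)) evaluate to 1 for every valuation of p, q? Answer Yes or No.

No

Counterexample: take p = 0, q = 0.
q -> q = 0 -> 0 = 1
!q = !0 = 1
(q -> q) -> !q = 1 -> 1 = 1
p && p = 0 && 0 = 0
(p && p) || q = 0 || 0 = 0
((q -> q) -> !q) -> ((p && p) || q) = 1 -> 0 = 0
q <-> q = 0 <-> 0 = 1
(((q -> q) -> !q) -> ((p && p) || q)) <-> (q <-> q) = 0 <-> 1 = 0
p -> q = 0 -> 0 = 1
(p -> q) -> p = 1 -> 0 = 0
p -> q = 0 -> 0 = 1
!(p -> q) = !1 = 0
((p -> q) -> p) -> !(p -> q) = 0 -> 0 = 1
((((q -> q) -> !q) -> ((p && p) || q)) <-> (q <-> q)) && (((p -> q) -> p) -> !(p -> q)) = 0 && 1 = 0
This gives 0 ≠ 1.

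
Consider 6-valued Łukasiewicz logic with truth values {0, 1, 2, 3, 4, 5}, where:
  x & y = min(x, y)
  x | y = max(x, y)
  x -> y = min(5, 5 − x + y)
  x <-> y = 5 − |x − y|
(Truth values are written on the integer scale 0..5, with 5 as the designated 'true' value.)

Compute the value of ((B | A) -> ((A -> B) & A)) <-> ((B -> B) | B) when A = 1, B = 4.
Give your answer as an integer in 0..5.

2

B | A = 4 | 1 = 4
A -> B = 1 -> 4 = 5
(A -> B) & A = 5 & 1 = 1
(B | A) -> ((A -> B) & A) = 4 -> 1 = 2
B -> B = 4 -> 4 = 5
(B -> B) | B = 5 | 4 = 5
((B | A) -> ((A -> B) & A)) <-> ((B -> B) | B) = 2 <-> 5 = 2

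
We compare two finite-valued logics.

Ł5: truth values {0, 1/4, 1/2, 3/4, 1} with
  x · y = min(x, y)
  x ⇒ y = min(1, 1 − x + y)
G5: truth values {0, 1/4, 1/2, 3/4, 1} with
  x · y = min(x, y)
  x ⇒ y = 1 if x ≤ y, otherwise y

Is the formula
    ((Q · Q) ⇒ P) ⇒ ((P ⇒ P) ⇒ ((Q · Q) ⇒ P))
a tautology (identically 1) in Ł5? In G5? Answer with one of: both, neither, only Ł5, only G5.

both

In Ł5: every assignment gives 1 — tautology.
In G5: every assignment gives 1 — tautology.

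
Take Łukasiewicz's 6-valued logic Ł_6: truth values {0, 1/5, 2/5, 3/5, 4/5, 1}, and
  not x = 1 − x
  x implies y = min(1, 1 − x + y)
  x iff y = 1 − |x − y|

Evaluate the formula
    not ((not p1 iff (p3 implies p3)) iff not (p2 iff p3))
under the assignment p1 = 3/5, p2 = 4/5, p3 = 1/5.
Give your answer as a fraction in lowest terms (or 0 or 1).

not p1 = not 3/5 = 2/5
p3 implies p3 = 1/5 implies 1/5 = 1
not p1 iff (p3 implies p3) = 2/5 iff 1 = 2/5
p2 iff p3 = 4/5 iff 1/5 = 2/5
not (p2 iff p3) = not 2/5 = 3/5
(not p1 iff (p3 implies p3)) iff not (p2 iff p3) = 2/5 iff 3/5 = 4/5
not ((not p1 iff (p3 implies p3)) iff not (p2 iff p3)) = not 4/5 = 1/5

1/5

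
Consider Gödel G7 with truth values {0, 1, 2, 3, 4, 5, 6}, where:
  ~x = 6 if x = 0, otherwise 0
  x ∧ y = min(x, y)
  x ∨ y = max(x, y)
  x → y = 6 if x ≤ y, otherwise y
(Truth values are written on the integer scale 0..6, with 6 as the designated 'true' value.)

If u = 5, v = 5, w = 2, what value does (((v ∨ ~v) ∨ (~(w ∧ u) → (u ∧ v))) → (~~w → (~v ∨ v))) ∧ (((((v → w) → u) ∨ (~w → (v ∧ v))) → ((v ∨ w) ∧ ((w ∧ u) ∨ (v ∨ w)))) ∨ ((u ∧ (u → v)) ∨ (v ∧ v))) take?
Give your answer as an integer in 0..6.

5

~v = ~5 = 0
v ∨ ~v = 5 ∨ 0 = 5
w ∧ u = 2 ∧ 5 = 2
~(w ∧ u) = ~2 = 0
u ∧ v = 5 ∧ 5 = 5
~(w ∧ u) → (u ∧ v) = 0 → 5 = 6
(v ∨ ~v) ∨ (~(w ∧ u) → (u ∧ v)) = 5 ∨ 6 = 6
~w = ~2 = 0
~~w = ~0 = 6
~v = ~5 = 0
~v ∨ v = 0 ∨ 5 = 5
~~w → (~v ∨ v) = 6 → 5 = 5
((v ∨ ~v) ∨ (~(w ∧ u) → (u ∧ v))) → (~~w → (~v ∨ v)) = 6 → 5 = 5
v → w = 5 → 2 = 2
(v → w) → u = 2 → 5 = 6
~w = ~2 = 0
v ∧ v = 5 ∧ 5 = 5
~w → (v ∧ v) = 0 → 5 = 6
((v → w) → u) ∨ (~w → (v ∧ v)) = 6 ∨ 6 = 6
v ∨ w = 5 ∨ 2 = 5
w ∧ u = 2 ∧ 5 = 2
v ∨ w = 5 ∨ 2 = 5
(w ∧ u) ∨ (v ∨ w) = 2 ∨ 5 = 5
(v ∨ w) ∧ ((w ∧ u) ∨ (v ∨ w)) = 5 ∧ 5 = 5
(((v → w) → u) ∨ (~w → (v ∧ v))) → ((v ∨ w) ∧ ((w ∧ u) ∨ (v ∨ w))) = 6 → 5 = 5
u → v = 5 → 5 = 6
u ∧ (u → v) = 5 ∧ 6 = 5
v ∧ v = 5 ∧ 5 = 5
(u ∧ (u → v)) ∨ (v ∧ v) = 5 ∨ 5 = 5
((((v → w) → u) ∨ (~w → (v ∧ v))) → ((v ∨ w) ∧ ((w ∧ u) ∨ (v ∨ w)))) ∨ ((u ∧ (u → v)) ∨ (v ∧ v)) = 5 ∨ 5 = 5
(((v ∨ ~v) ∨ (~(w ∧ u) → (u ∧ v))) → (~~w → (~v ∨ v))) ∧ (((((v → w) → u) ∨ (~w → (v ∧ v))) → ((v ∨ w) ∧ ((w ∧ u) ∨ (v ∨ w)))) ∨ ((u ∧ (u → v)) ∨ (v ∧ v))) = 5 ∧ 5 = 5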